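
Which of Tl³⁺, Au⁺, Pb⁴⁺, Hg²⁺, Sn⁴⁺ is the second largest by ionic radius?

Work out protons and electrons: Sn⁴⁺ has 46 e⁻ (Z=50), Pb⁴⁺ has 78 e⁻ (Z=82), Tl³⁺ has 78 e⁻ (Z=81), Hg²⁺ has 78 e⁻ (Z=80), Au⁺ has 78 e⁻ (Z=79). Sn⁴⁺ < Pb⁴⁺ (same group, 1 shell fewer); Pb⁴⁺ < Tl³⁺ (both 78 e⁻, Z=82>81); Tl³⁺ < Hg²⁺ (isoelectronic, higher Z=81 is smaller); Hg²⁺ < Au⁺ (isoelectronic, higher Z=80 is smaller).
So the order is Sn⁴⁺ < Pb⁴⁺ < Tl³⁺ < Hg²⁺ < Au⁺; the 2nd-largest ion is Hg²⁺.

Hg²⁺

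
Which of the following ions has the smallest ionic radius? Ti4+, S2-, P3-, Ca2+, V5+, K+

V5+

All of these have 18 electrons (isoelectronic). With the same electron cloud, the ion with the most protons pulls it in tightest. Nuclear charges: V5+ (Z=23), Ti4+ (Z=22), Ca2+ (Z=20), K+ (Z=19), S2- (Z=16), P3- (Z=15). Highest Z is smallest.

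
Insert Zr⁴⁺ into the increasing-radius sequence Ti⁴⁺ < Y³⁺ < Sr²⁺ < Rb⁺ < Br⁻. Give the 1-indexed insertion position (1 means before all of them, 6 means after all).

Work out protons and electrons: Ti⁴⁺ has 18 e⁻ (Z=22), Zr⁴⁺ has 36 e⁻ (Z=40), Y³⁺ has 36 e⁻ (Z=39), Sr²⁺ has 36 e⁻ (Z=38), Rb⁺ has 36 e⁻ (Z=37), Br⁻ has 36 e⁻ (Z=35). Ti⁴⁺ < Zr⁴⁺ (same group, 1 shell fewer); Zr⁴⁺ < Y³⁺ (isoelectronic, higher Z=40 is smaller); Y³⁺ < Sr²⁺ (both 36 e⁻, Z=39>38); Sr²⁺ < Rb⁺ (isoelectronic, higher Z=38 is smaller); Rb⁺ < Br⁻ (both 36 e⁻, Z=37>35).
Putting Zr⁴⁺ in gives Ti⁴⁺ < Zr⁴⁺ < Y³⁺ < Sr²⁺ < Rb⁺ < Br⁻; it lands at slot 2.

2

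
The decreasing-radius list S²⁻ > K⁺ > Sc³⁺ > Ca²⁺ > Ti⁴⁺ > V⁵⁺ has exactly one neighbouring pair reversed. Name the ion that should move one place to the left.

Compare adjacent ions: Sc³⁺ and Ca²⁺ share 18 electrons; the higher nuclear charge on Sc (Z=21) contracts it more, so Sc³⁺ < Ca²⁺ — yet in this decreasing list Sc³⁺ sits before Ca²⁺. Nothing else is reversed, so Ca²⁺ should move one place to the left.

Ca²⁺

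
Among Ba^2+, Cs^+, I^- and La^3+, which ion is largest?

All of these have 54 electrons (isoelectronic). With the same electron cloud, the ion with the most protons pulls it in tightest. Nuclear charges: La^3+ (Z=57), Ba^2+ (Z=56), Cs^+ (Z=55), I^- (Z=53). Highest Z is smallest.

I^-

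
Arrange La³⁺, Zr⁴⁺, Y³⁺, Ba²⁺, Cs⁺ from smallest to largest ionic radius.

Tabulating Z and e⁻: Zr⁴⁺ has 36 e⁻ (Z=40), Y³⁺ has 36 e⁻ (Z=39), La³⁺ has 54 e⁻ (Z=57), Ba²⁺ has 54 e⁻ (Z=56), Cs⁺ has 54 e⁻ (Z=55). Zr⁴⁺ < Y³⁺ (isoelectronic, higher Z=40 is smaller); Y³⁺ < La³⁺ (same group, 1 shell fewer); La³⁺ < Ba²⁺ (both 54 e⁻, Z=57>56); Ba²⁺ < Cs⁺ (isoelectronic, higher Z=56 is smaller).

Zr⁴⁺ < Y³⁺ < La³⁺ < Ba²⁺ < Cs⁺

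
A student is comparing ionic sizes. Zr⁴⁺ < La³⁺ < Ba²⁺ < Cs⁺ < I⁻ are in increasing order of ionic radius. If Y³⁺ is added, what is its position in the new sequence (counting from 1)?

Work out protons and electrons: Zr⁴⁺: 36 e⁻, Z=40, Y³⁺: 36 e⁻, Z=39, La³⁺: 54 e⁻, Z=57, Ba²⁺: 54 e⁻, Z=56, Cs⁺: 54 e⁻, Z=55, I⁻: 54 e⁻, Z=53. Zr⁴⁺ < Y³⁺ (isoelectronic, higher Z=40 is smaller); Y³⁺ < La³⁺ (same group, 1 shell fewer); La³⁺ < Ba²⁺ (both 54 e⁻, Z=57>56); Ba²⁺ < Cs⁺ (both 54 e⁻, Z=56>55); Cs⁺ < I⁻ (isoelectronic, higher Z=55 is smaller).
With Y³⁺ included the full order is Zr⁴⁺ < Y³⁺ < La³⁺ < Ba²⁺ < Cs⁺ < I⁻, so it takes position 2.

2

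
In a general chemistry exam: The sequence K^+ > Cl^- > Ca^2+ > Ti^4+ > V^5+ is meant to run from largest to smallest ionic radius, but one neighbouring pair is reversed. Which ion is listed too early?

Scanning neighbour by neighbour, only K^+/Cl^- violates a trend: they are isoelectronic (18 e⁻) and K has more protons than Cl (19 vs 17), making K^+ smaller. That makes K^+ the one sitting a position early relative to where it belongs.

K^+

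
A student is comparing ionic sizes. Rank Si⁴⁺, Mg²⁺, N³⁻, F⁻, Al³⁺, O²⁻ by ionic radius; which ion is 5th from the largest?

Al³⁺

Isoelectronic series (10 e⁻ each). Size is set by nuclear charge: more protons means a smaller ion. Si⁴⁺ (Z=14), Al³⁺ (Z=13), Mg²⁺ (Z=12), F⁻ (Z=9), O²⁻ (Z=8), N³⁻ (Z=7).
Ordering: Si⁴⁺ < Al³⁺ < Mg²⁺ < F⁻ < O²⁻ < N³⁻. The 5th largest is Al³⁺.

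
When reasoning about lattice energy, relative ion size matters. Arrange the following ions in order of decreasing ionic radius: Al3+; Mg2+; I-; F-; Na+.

Work out protons and electrons: Al3+ has 10 e⁻ (Z=13), Mg2+ has 10 e⁻ (Z=12), Na+ has 10 e⁻ (Z=11), F- has 10 e⁻ (Z=9), I- has 54 e⁻ (Z=53). Al3+ < Mg2+ (both 10 e⁻, Z=13>12); Mg2+ < Na+ (isoelectronic, higher Z=12 is smaller); Na+ < F- (both 10 e⁻, Z=11>9); F- < I- (same group, 3 shells fewer).

I- > F- > Na+ > Mg2+ > Al3+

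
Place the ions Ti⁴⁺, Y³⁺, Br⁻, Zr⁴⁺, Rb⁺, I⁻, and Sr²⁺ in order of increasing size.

Ti⁴⁺ < Zr⁴⁺ < Y³⁺ < Sr²⁺ < Rb⁺ < Br⁻ < I⁻

Electron counts and nuclear charges: Ti⁴⁺: 18 e⁻, Z=22, Zr⁴⁺: 36 e⁻, Z=40, Y³⁺: 36 e⁻, Z=39, Sr²⁺: 36 e⁻, Z=38, Rb⁺: 36 e⁻, Z=37, Br⁻: 36 e⁻, Z=35, I⁻: 54 e⁻, Z=53. Ti⁴⁺ < Zr⁴⁺ (same group, period 4 vs 5); Zr⁴⁺ < Y³⁺ (isoelectronic, higher Z=40 is smaller); Y³⁺ < Sr²⁺ (both 36 e⁻, Z=39>38); Sr²⁺ < Rb⁺ (both 36 e⁻, Z=38>37); Rb⁺ < Br⁻ (isoelectronic, higher Z=37 is smaller); Br⁻ < I⁻ (same group, 1 shell fewer).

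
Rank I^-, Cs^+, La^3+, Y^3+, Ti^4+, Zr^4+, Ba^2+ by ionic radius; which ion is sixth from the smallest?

Work out protons and electrons: Ti^4+ (Z=22, 18 e⁻), Zr^4+ (Z=40, 36 e⁻), Y^3+ (Z=39, 36 e⁻), La^3+ (Z=57, 54 e⁻), Ba^2+ (Z=56, 54 e⁻), Cs^+ (Z=55, 54 e⁻), I^- (Z=53, 54 e⁻). Ti^4+ < Zr^4+ (same group, period 4 vs 5); Zr^4+ < Y^3+ (isoelectronic, higher Z=40 is smaller); Y^3+ < La^3+ (same group, 1 shell fewer); La^3+ < Ba^2+ (both 54 e⁻, Z=57>56); Ba^2+ < Cs^+ (isoelectronic, higher Z=56 is smaller); Cs^+ < I^- (isoelectronic, higher Z=55 is smaller).
So the order is Ti^4+ < Zr^4+ < Y^3+ < La^3+ < Ba^2+ < Cs^+ < I^-; the 6th-smallest ion is Cs^+.

Cs^+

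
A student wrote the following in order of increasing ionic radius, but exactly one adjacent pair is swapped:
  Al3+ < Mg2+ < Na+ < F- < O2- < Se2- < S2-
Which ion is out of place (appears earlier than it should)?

Se2-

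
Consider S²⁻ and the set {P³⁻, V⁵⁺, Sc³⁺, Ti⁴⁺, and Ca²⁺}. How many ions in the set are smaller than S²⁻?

4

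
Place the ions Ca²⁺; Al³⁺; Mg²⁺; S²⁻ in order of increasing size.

First list Z and electron count for each: Al³⁺: 10 e⁻, Z=13, Mg²⁺: 10 e⁻, Z=12, Ca²⁺: 18 e⁻, Z=20, S²⁻: 18 e⁻, Z=16. Al³⁺ < Mg²⁺ (both 10 e⁻, Z=13>12); Mg²⁺ < Ca²⁺ (same group, 1 shell fewer); Ca²⁺ < S²⁻ (isoelectronic, higher Z=20 is smaller).

Al³⁺ < Mg²⁺ < Ca²⁺ < S²⁻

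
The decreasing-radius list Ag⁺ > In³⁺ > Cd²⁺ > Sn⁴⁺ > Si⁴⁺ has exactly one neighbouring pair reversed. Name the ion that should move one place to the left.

Cd²⁺

Check each adjacent pair. In³⁺ and Cd²⁺ are reversed: they are isoelectronic (46 e⁻) and In has more protons than Cd (49 vs 48), making In³⁺ smaller. No other neighbouring pair contradicts the periodic trends, so Cd²⁺ is the ion listed too late.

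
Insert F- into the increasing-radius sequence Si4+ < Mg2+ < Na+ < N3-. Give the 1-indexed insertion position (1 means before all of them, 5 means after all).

These species are isoelectronic with 10 electrons. The only difference is the number of protons: Si4+ (Z=14), Mg2+ (Z=12), Na+ (Z=11), F- (Z=9), N3- (Z=7). The strongest nuclear pull (Si4+) gives the smallest ion.
Putting F- in gives Si4+ < Mg2+ < Na+ < F- < N3-; it lands at slot 4.

4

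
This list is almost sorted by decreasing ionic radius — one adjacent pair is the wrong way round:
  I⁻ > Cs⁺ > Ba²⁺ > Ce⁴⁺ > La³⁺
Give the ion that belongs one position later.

Check each adjacent pair. Ce⁴⁺ and La³⁺ are reversed: they are isoelectronic (54 e⁻) and Ce has more protons than La (58 vs 57), making Ce⁴⁺ smaller. No other neighbouring pair contradicts the periodic trends, so Ce⁴⁺ is the ion listed too early.

Ce⁴⁺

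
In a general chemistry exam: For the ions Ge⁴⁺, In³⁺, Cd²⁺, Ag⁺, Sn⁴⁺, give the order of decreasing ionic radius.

Ag⁺ > Cd²⁺ > In³⁺ > Sn⁴⁺ > Ge⁴⁺

Ge⁴⁺ (Z=32, 28 e⁻), Sn⁴⁺ (Z=50, 46 e⁻), In³⁺ (Z=49, 46 e⁻), Cd²⁺ (Z=48, 46 e⁻), Ag⁺ (Z=47, 46 e⁻). Ge⁴⁺ < Sn⁴⁺ (same group, period 4 vs 5); Sn⁴⁺ < In³⁺ (isoelectronic, higher Z=50 is smaller); In³⁺ < Cd²⁺ (isoelectronic, higher Z=49 is smaller); Cd²⁺ < Ag⁺ (isoelectronic, higher Z=48 is smaller).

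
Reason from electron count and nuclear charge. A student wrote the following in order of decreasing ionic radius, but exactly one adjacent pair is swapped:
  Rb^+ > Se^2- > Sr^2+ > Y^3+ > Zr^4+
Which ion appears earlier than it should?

Check each adjacent pair. Rb^+ and Se^2- are reversed: they are isoelectronic (36 e⁻) and Rb has more protons than Se (37 vs 34), making Rb^+ smaller. No other neighbouring pair contradicts the periodic trends, so Rb^+ is the ion listed too early.

Rb^+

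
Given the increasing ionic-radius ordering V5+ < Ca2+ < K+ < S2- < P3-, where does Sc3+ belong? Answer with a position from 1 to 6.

2

Each ion has 18 electrons. The ranking follows nuclear charge in reverse — greater Z gives a smaller radius. V5+ (Z=23), Sc3+ (Z=21), Ca2+ (Z=20), K+ (Z=19), S2- (Z=16), P3- (Z=15).
Merged order: V5+ < Sc3+ < Ca2+ < K+ < S2- < P3- — Sc3+ is number 2.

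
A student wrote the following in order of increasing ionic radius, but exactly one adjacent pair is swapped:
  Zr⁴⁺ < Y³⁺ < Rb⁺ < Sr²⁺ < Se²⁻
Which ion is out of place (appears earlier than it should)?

Rb⁺

Scanning neighbour by neighbour, only Rb⁺/Sr²⁺ violates a trend: they are isoelectronic (36 e⁻) and Sr has more protons than Rb (38 vs 37), making Sr²⁺ smaller. That makes Rb⁺ the one sitting a position early relative to where it belongs.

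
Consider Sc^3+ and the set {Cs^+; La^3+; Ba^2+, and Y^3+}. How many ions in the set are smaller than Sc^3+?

0

Electron counts and nuclear charges: Sc^3+ (Z=21, 18 e⁻), Y^3+ (Z=39, 36 e⁻), La^3+ (Z=57, 54 e⁻), Ba^2+ (Z=56, 54 e⁻), Cs^+ (Z=55, 54 e⁻). Sc^3+ < Y^3+ (same group, 1 shell fewer); Y^3+ < La^3+ (same group, period 5 vs 6); La^3+ < Ba^2+ (isoelectronic, higher Z=57 is smaller); Ba^2+ < Cs^+ (both 54 e⁻, Z=56>55).
Relative to Sc^3+, the ions that are smaller are none. That's 0.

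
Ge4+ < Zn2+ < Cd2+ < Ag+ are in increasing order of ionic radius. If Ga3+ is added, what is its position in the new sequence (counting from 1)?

2

Electron counts and nuclear charges: Ge4+: 28 e⁻, Z=32, Ga3+: 28 e⁻, Z=31, Zn2+: 28 e⁻, Z=30, Cd2+: 46 e⁻, Z=48, Ag+: 46 e⁻, Z=47. Ge4+ < Ga3+ (isoelectronic, higher Z=32 is smaller); Ga3+ < Zn2+ (isoelectronic, higher Z=31 is smaller); Zn2+ < Cd2+ (same group, 1 shell fewer); Cd2+ < Ag+ (both 46 e⁻, Z=48>47).
With Ga3+ included the full order is Ge4+ < Ga3+ < Zn2+ < Cd2+ < Ag+, so it takes position 2.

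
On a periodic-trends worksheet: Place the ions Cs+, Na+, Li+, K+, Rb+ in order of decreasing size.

Same group, same charge. Going down the group adds an extra shell of electrons, so the ion gets larger: Li+ is highest in the group and smallest.

Cs+ > Rb+ > K+ > Na+ > Li+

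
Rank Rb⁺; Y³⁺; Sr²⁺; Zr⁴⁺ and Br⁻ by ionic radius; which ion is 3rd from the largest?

Sr²⁺

All of these have 36 electrons (isoelectronic). With the same electron cloud, the ion with the most protons pulls it in tightest. Nuclear charges: Zr⁴⁺ (Z=40), Y³⁺ (Z=39), Sr²⁺ (Z=38), Rb⁺ (Z=37), Br⁻ (Z=35). Highest Z is smallest.
So the order is Zr⁴⁺ < Y³⁺ < Sr²⁺ < Rb⁺ < Br⁻; the 3rd-largest ion is Sr²⁺.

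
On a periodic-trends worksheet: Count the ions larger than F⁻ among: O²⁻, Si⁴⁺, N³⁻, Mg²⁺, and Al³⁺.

2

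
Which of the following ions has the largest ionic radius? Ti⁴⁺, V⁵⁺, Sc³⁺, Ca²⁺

Ca²⁺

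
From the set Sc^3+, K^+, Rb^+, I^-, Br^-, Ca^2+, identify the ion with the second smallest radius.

Work out protons and electrons: Sc^3+ (Z=21, 18 e⁻), Ca^2+ (Z=20, 18 e⁻), K^+ (Z=19, 18 e⁻), Rb^+ (Z=37, 36 e⁻), Br^- (Z=35, 36 e⁻), I^- (Z=53, 54 e⁻). Sc^3+ < Ca^2+ (isoelectronic, higher Z=21 is smaller); Ca^2+ < K^+ (both 18 e⁻, Z=20>19); K^+ < Rb^+ (same group, period 4 vs 5); Rb^+ < Br^- (both 36 e⁻, Z=37>35); Br^- < I^- (same group, 1 shell fewer).
So the order is Sc^3+ < Ca^2+ < K^+ < Rb^+ < Br^- < I^-; the 2nd-smallest ion is Ca^2+.

Ca^2+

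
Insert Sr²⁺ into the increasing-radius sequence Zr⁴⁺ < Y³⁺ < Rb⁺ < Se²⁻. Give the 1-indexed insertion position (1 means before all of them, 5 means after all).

Isoelectronic series (36 e⁻ each). Size is set by nuclear charge: more protons means a smaller ion. Zr⁴⁺ (Z=40), Y³⁺ (Z=39), Sr²⁺ (Z=38), Rb⁺ (Z=37), Se²⁻ (Z=34).
Putting Sr²⁺ in gives Zr⁴⁺ < Y³⁺ < Sr²⁺ < Rb⁺ < Se²⁻; it lands at slot 3.

3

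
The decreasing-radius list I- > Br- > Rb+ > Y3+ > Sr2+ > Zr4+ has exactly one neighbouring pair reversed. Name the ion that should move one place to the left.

Sr2+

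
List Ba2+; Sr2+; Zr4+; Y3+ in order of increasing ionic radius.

First list Z and electron count for each: Zr4+: 36 e⁻, Z=40, Y3+: 36 e⁻, Z=39, Sr2+: 36 e⁻, Z=38, Ba2+: 54 e⁻, Z=56. Zr4+ < Y3+ (both 36 e⁻, Z=40>39); Y3+ < Sr2+ (both 36 e⁻, Z=39>38); Sr2+ < Ba2+ (same group, period 5 vs 6).

Zr4+ < Y3+ < Sr2+ < Ba2+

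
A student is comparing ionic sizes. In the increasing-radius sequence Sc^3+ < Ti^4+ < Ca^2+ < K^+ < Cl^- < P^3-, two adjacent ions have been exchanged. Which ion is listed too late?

Ti^4+

Scanning neighbour by neighbour, only Sc^3+/Ti^4+ violates a trend: Ti^4+ and Sc^3+ share 18 electrons; the higher nuclear charge on Ti (Z=22) contracts it more, so Ti^4+ < Sc^3+. That makes Ti^4+ the one sitting a position late relative to where it belongs.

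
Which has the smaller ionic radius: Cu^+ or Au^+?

Cu^+

All are in the same group with charge +1. Radius grows down the group as n (the outermost shell) increases.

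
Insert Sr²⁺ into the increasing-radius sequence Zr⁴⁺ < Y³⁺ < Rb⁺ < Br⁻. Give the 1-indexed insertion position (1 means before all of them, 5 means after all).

Isoelectronic series (36 e⁻ each). Size is set by nuclear charge: more protons means a smaller ion. Zr⁴⁺ (Z=40), Y³⁺ (Z=39), Sr²⁺ (Z=38), Rb⁺ (Z=37), Br⁻ (Z=35).
With Sr²⁺ included the full order is Zr⁴⁺ < Y³⁺ < Sr²⁺ < Rb⁺ < Br⁻, so it takes position 3.

3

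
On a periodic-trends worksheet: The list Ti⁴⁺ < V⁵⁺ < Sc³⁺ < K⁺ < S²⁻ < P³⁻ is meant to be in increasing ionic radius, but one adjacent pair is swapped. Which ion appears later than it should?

The pair Ti⁴⁺, V⁵⁺ is the wrong way round — V⁵⁺ and Ti⁴⁺ share 18 electrons; the higher nuclear charge on V (Z=23) contracts it more, so V⁵⁺ < Ti⁴⁺. All other adjacent pairs agree with periodic trends, so V⁵⁺ is the misplaced ion.

V⁵⁺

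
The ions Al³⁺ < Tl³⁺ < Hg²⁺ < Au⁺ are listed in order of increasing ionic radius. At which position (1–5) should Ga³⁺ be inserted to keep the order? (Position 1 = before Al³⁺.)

2

First list Z and electron count for each: Al³⁺: 10 e⁻, Z=13, Ga³⁺: 28 e⁻, Z=31, Tl³⁺: 78 e⁻, Z=81, Hg²⁺: 78 e⁻, Z=80, Au⁺: 78 e⁻, Z=79. Al³⁺ < Ga³⁺ (same group, 1 shell fewer); Ga³⁺ < Tl³⁺ (same group, 2 shells fewer); Tl³⁺ < Hg²⁺ (isoelectronic, higher Z=81 is smaller); Hg²⁺ < Au⁺ (isoelectronic, higher Z=80 is smaller).
With Ga³⁺ included the full order is Al³⁺ < Ga³⁺ < Tl³⁺ < Hg²⁺ < Au⁺, so it takes position 2.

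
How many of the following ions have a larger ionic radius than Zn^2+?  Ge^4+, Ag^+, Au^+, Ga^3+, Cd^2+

Work out protons and electrons: Ge^4+ (Z=32, 28 e⁻), Ga^3+ (Z=31, 28 e⁻), Zn^2+ (Z=30, 28 e⁻), Cd^2+ (Z=48, 46 e⁻), Ag^+ (Z=47, 46 e⁻), Au^+ (Z=79, 78 e⁻). Ge^4+ < Ga^3+ (isoelectronic, higher Z=32 is smaller); Ga^3+ < Zn^2+ (isoelectronic, higher Z=31 is smaller); Zn^2+ < Cd^2+ (same group, 1 shell fewer); Cd^2+ < Ag^+ (isoelectronic, higher Z=48 is smaller); Ag^+ < Au^+ (same group, 1 shell fewer).
Overall: Ge^4+ < Ga^3+ < Zn^2+ < Cd^2+ < Ag^+ < Au^+. Zn^2+ has 2 below it and 3 above. Count: 3.

3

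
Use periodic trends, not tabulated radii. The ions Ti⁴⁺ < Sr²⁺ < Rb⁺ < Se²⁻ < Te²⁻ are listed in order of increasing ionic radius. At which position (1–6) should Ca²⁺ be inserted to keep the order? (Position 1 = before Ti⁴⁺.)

2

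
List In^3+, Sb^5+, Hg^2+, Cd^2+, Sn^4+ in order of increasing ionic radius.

Tabulating Z and e⁻: Sb^5+: 46 e⁻, Z=51, Sn^4+: 46 e⁻, Z=50, In^3+: 46 e⁻, Z=49, Cd^2+: 46 e⁻, Z=48, Hg^2+: 78 e⁻, Z=80. Sb^5+ < Sn^4+ (both 46 e⁻, Z=51>50); Sn^4+ < In^3+ (isoelectronic, higher Z=50 is smaller); In^3+ < Cd^2+ (both 46 e⁻, Z=49>48); Cd^2+ < Hg^2+ (same group, 1 shell fewer).

Sb^5+ < Sn^4+ < In^3+ < Cd^2+ < Hg^2+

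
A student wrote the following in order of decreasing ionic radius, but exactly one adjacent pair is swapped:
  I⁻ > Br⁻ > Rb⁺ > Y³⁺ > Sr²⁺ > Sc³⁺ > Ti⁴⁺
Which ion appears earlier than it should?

Check each adjacent pair. Y³⁺ and Sr²⁺ are reversed: both have 36 electrons but Z(Y)=39 > Z(Sr)=38, so Y³⁺ should be the smaller of the two. No other neighbouring pair contradicts the periodic trends, so Y³⁺ is the ion listed too early.

Y³⁺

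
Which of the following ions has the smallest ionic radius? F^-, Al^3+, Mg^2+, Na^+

All of these have 10 electrons (isoelectronic). With the same electron cloud, the ion with the most protons pulls it in tightest. Nuclear charges: Al^3+ (Z=13), Mg^2+ (Z=12), Na^+ (Z=11), F^- (Z=9). Highest Z is smallest.

Al^3+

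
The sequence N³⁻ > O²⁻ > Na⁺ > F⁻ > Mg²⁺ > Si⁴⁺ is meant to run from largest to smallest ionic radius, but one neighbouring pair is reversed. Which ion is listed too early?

Na⁺

Compare adjacent ions: Na⁺ and F⁻ share 10 electrons; the higher nuclear charge on Na (Z=11) contracts it more, so Na⁺ < F⁻ — yet in this decreasing list Na⁺ sits before F⁻. Nothing else is reversed, so Na⁺ should move one place to the right.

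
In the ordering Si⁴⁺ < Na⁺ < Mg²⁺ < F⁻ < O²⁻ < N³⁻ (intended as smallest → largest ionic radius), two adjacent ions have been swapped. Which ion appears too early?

The pair Na⁺, Mg²⁺ is the wrong way round — Mg²⁺ and Na⁺ share 10 electrons; the higher nuclear charge on Mg (Z=12) contracts it more, so Mg²⁺ < Na⁺. All other adjacent pairs agree with periodic trends, so Na⁺ is the misplaced ion.

Na⁺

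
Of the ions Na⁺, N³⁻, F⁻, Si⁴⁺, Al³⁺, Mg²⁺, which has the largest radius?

N³⁻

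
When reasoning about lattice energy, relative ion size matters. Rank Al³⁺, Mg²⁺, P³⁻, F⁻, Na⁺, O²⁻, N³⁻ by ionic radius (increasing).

Work out protons and electrons: Al³⁺ has 10 e⁻ (Z=13), Mg²⁺ has 10 e⁻ (Z=12), Na⁺ has 10 e⁻ (Z=11), F⁻ has 10 e⁻ (Z=9), O²⁻ has 10 e⁻ (Z=8), N³⁻ has 10 e⁻ (Z=7), P³⁻ has 18 e⁻ (Z=15). Al³⁺ < Mg²⁺ (isoelectronic, higher Z=13 is smaller); Mg²⁺ < Na⁺ (isoelectronic, higher Z=12 is smaller); Na⁺ < F⁻ (both 10 e⁻, Z=11>9); F⁻ < O²⁻ (isoelectronic, higher Z=9 is smaller); O²⁻ < N³⁻ (isoelectronic, higher Z=8 is smaller); N³⁻ < P³⁻ (same group, 1 shell fewer).

Al³⁺ < Mg²⁺ < Na⁺ < F⁻ < O²⁻ < N³⁻ < P³⁻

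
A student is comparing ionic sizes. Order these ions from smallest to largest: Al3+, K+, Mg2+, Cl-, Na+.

Work out protons and electrons: Al3+ has 10 e⁻ (Z=13), Mg2+ has 10 e⁻ (Z=12), Na+ has 10 e⁻ (Z=11), K+ has 18 e⁻ (Z=19), Cl- has 18 e⁻ (Z=17). Al3+ < Mg2+ (both 10 e⁻, Z=13>12); Mg2+ < Na+ (both 10 e⁻, Z=12>11); Na+ < K+ (same group, period 3 vs 4); K+ < Cl- (both 18 e⁻, Z=19>17).

Al3+ < Mg2+ < Na+ < K+ < Cl-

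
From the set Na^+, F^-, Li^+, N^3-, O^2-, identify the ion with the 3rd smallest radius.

F^-

Electron counts and nuclear charges: Li^+ (Z=3, 2 e⁻), Na^+ (Z=11, 10 e⁻), F^- (Z=9, 10 e⁻), O^2- (Z=8, 10 e⁻), N^3- (Z=7, 10 e⁻). Li^+ < Na^+ (same group, period 2 vs 3); Na^+ < F^- (isoelectronic, higher Z=11 is smaller); F^- < O^2- (isoelectronic, higher Z=9 is smaller); O^2- < N^3- (both 10 e⁻, Z=8>7).
Ordering: Li^+ < Na^+ < F^- < O^2- < N^3-. The 3rd smallest is F^-.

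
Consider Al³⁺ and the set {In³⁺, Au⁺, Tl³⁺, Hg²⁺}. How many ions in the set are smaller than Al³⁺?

0

First list Z and electron count for each: Al³⁺ has 10 e⁻ (Z=13), In³⁺ has 46 e⁻ (Z=49), Tl³⁺ has 78 e⁻ (Z=81), Hg²⁺ has 78 e⁻ (Z=80), Au⁺ has 78 e⁻ (Z=79). Al³⁺ < In³⁺ (same group, 2 shells fewer); In³⁺ < Tl³⁺ (same group, period 5 vs 6); Tl³⁺ < Hg²⁺ (both 78 e⁻, Z=81>80); Hg²⁺ < Au⁺ (both 78 e⁻, Z=80>79).
Placing each against Al³⁺: smaller — none; larger — In³⁺, Tl³⁺, Hg²⁺, Au⁺. Count: 0.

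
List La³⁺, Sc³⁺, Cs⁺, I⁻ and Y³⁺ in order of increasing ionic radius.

Sc³⁺ < Y³⁺ < La³⁺ < Cs⁺ < I⁻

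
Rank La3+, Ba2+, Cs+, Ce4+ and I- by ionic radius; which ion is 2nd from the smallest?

Each ion has 54 electrons. The ranking follows nuclear charge in reverse — greater Z gives a smaller radius. Ce4+ (Z=58), La3+ (Z=57), Ba2+ (Z=56), Cs+ (Z=55), I- (Z=53).
Full ascending order: Ce4+ < La3+ < Ba2+ < Cs+ < I-. Counting from the smallest, position 2 is La3+.

La3+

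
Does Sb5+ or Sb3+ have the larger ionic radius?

For a single element, ionic radius drops as positive charge rises — Sb5+ < Sb3+.

Sb3+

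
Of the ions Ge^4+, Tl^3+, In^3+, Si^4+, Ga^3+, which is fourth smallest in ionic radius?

In^3+

Electron counts and nuclear charges: Si^4+ has 10 e⁻ (Z=14), Ge^4+ has 28 e⁻ (Z=32), Ga^3+ has 28 e⁻ (Z=31), In^3+ has 46 e⁻ (Z=49), Tl^3+ has 78 e⁻ (Z=81). Si^4+ < Ge^4+ (same group, 1 shell fewer); Ge^4+ < Ga^3+ (isoelectronic, higher Z=32 is smaller); Ga^3+ < In^3+ (same group, 1 shell fewer); In^3+ < Tl^3+ (same group, 1 shell fewer).
So the order is Si^4+ < Ge^4+ < Ga^3+ < In^3+ < Tl^3+; the 4th-smallest ion is In^3+.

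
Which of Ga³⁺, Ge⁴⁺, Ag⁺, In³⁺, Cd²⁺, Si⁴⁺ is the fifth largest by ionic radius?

Ge⁴⁺

Electron counts and nuclear charges: Si⁴⁺ has 10 e⁻ (Z=14), Ge⁴⁺ has 28 e⁻ (Z=32), Ga³⁺ has 28 e⁻ (Z=31), In³⁺ has 46 e⁻ (Z=49), Cd²⁺ has 46 e⁻ (Z=48), Ag⁺ has 46 e⁻ (Z=47). Si⁴⁺ < Ge⁴⁺ (same group, period 3 vs 4); Ge⁴⁺ < Ga³⁺ (isoelectronic, higher Z=32 is smaller); Ga³⁺ < In³⁺ (same group, 1 shell fewer); In³⁺ < Cd²⁺ (isoelectronic, higher Z=49 is smaller); Cd²⁺ < Ag⁺ (isoelectronic, higher Z=48 is smaller).
Ordering: Si⁴⁺ < Ge⁴⁺ < Ga³⁺ < In³⁺ < Cd²⁺ < Ag⁺. The fifth largest is Ge⁴⁺.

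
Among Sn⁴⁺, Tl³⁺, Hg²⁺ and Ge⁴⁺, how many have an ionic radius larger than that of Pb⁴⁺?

2

Ge⁴⁺ has 28 e⁻ (Z=32), Sn⁴⁺ has 46 e⁻ (Z=50), Pb⁴⁺ has 78 e⁻ (Z=82), Tl³⁺ has 78 e⁻ (Z=81), Hg²⁺ has 78 e⁻ (Z=80). Ge⁴⁺ < Sn⁴⁺ (same group, period 4 vs 5); Sn⁴⁺ < Pb⁴⁺ (same group, period 5 vs 6); Pb⁴⁺ < Tl³⁺ (both 78 e⁻, Z=82>81); Tl³⁺ < Hg²⁺ (isoelectronic, higher Z=81 is smaller).
Ordering all of them (including Pb⁴⁺) by radius gives Ge⁴⁺ < Sn⁴⁺ < Pb⁴⁺ < Tl³⁺ < Hg²⁺. Count: 2.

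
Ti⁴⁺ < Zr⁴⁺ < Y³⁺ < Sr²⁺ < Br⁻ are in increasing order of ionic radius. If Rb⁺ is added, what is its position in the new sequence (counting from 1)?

5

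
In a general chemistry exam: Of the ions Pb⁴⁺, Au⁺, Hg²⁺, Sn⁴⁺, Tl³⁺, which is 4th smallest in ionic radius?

Hg²⁺

Work out protons and electrons: Sn⁴⁺: 46 e⁻, Z=50, Pb⁴⁺: 78 e⁻, Z=82, Tl³⁺: 78 e⁻, Z=81, Hg²⁺: 78 e⁻, Z=80, Au⁺: 78 e⁻, Z=79. Sn⁴⁺ < Pb⁴⁺ (same group, period 5 vs 6); Pb⁴⁺ < Tl³⁺ (both 78 e⁻, Z=82>81); Tl³⁺ < Hg²⁺ (both 78 e⁻, Z=81>80); Hg²⁺ < Au⁺ (both 78 e⁻, Z=80>79).
So the order is Sn⁴⁺ < Pb⁴⁺ < Tl³⁺ < Hg²⁺ < Au⁺; the 4th-smallest ion is Hg²⁺.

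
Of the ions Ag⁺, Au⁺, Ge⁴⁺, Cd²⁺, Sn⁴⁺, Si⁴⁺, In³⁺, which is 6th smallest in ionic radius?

Ag⁺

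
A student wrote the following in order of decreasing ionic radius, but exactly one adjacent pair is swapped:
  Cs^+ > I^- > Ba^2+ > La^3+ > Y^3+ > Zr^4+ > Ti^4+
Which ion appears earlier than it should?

Cs^+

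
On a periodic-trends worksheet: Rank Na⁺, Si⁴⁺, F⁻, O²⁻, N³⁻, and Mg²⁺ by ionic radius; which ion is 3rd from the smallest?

Na⁺

These species are isoelectronic with 10 electrons. The only difference is the number of protons: Si⁴⁺ (Z=14), Mg²⁺ (Z=12), Na⁺ (Z=11), F⁻ (Z=9), O²⁻ (Z=8), N³⁻ (Z=7). The strongest nuclear pull (Si⁴⁺) gives the smallest ion.
Ordering: Si⁴⁺ < Mg²⁺ < Na⁺ < F⁻ < O²⁻ < N³⁻. The 3rd smallest is Na⁺.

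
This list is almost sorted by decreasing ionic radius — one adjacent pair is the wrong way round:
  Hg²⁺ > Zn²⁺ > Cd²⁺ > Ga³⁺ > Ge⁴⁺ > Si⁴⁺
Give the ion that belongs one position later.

Zn²⁺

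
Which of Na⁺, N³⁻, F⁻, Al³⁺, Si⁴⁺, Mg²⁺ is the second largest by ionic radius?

F⁻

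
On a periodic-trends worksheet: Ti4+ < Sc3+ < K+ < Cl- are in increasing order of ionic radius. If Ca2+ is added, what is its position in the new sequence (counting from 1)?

3

Each ion has 18 electrons. The ranking follows nuclear charge in reverse — greater Z gives a smaller radius. Ti4+ (Z=22), Sc3+ (Z=21), Ca2+ (Z=20), K+ (Z=19), Cl- (Z=17).
The complete sequence is Ti4+ < Sc3+ < Ca2+ < K+ < Cl-. Ca2+ sits at position 3.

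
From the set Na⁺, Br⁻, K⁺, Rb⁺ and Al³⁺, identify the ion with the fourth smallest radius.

Electron counts and nuclear charges: Al³⁺: 10 e⁻, Z=13, Na⁺: 10 e⁻, Z=11, K⁺: 18 e⁻, Z=19, Rb⁺: 36 e⁻, Z=37, Br⁻: 36 e⁻, Z=35. Al³⁺ < Na⁺ (both 10 e⁻, Z=13>11); Na⁺ < K⁺ (same group, 1 shell fewer); K⁺ < Rb⁺ (same group, period 4 vs 5); Rb⁺ < Br⁻ (isoelectronic, higher Z=37 is smaller).
That gives Al³⁺ < Na⁺ < K⁺ < Rb⁺ < Br⁻. From the smallest end, number 4 is Rb⁺.

Rb⁺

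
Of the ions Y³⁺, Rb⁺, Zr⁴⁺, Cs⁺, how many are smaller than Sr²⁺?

2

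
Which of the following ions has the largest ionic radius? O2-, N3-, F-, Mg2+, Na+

N3-

These species are isoelectronic with 10 electrons. The only difference is the number of protons: Mg2+ (Z=12), Na+ (Z=11), F- (Z=9), O2- (Z=8), N3- (Z=7). The strongest nuclear pull (Mg2+) gives the smallest ion.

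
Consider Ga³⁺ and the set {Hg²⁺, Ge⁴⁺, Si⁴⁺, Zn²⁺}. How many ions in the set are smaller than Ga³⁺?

Tabulating Z and e⁻: Si⁴⁺: 10 e⁻, Z=14, Ge⁴⁺: 28 e⁻, Z=32, Ga³⁺: 28 e⁻, Z=31, Zn²⁺: 28 e⁻, Z=30, Hg²⁺: 78 e⁻, Z=80. Si⁴⁺ < Ge⁴⁺ (same group, 1 shell fewer); Ge⁴⁺ < Ga³⁺ (isoelectronic, higher Z=32 is smaller); Ga³⁺ < Zn²⁺ (both 28 e⁻, Z=31>30); Zn²⁺ < Hg²⁺ (same group, 2 shells fewer).
Relative to Ga³⁺, the ions that are smaller are Si⁴⁺, Ge⁴⁺. Count: 2.

2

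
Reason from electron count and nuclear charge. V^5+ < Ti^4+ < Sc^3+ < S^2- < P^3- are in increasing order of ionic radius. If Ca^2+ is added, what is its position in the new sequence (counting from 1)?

Each ion has 18 electrons. The ranking follows nuclear charge in reverse — greater Z gives a smaller radius. V^5+ (Z=23), Ti^4+ (Z=22), Sc^3+ (Z=21), Ca^2+ (Z=20), S^2- (Z=16), P^3- (Z=15).
Putting Ca^2+ in gives V^5+ < Ti^4+ < Sc^3+ < Ca^2+ < S^2- < P^3-; it lands at slot 4.

4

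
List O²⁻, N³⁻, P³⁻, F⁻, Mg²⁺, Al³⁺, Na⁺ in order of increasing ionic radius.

Work out protons and electrons: Al³⁺ has 10 e⁻ (Z=13), Mg²⁺ has 10 e⁻ (Z=12), Na⁺ has 10 e⁻ (Z=11), F⁻ has 10 e⁻ (Z=9), O²⁻ has 10 e⁻ (Z=8), N³⁻ has 10 e⁻ (Z=7), P³⁻ has 18 e⁻ (Z=15). Al³⁺ < Mg²⁺ (both 10 e⁻, Z=13>12); Mg²⁺ < Na⁺ (both 10 e⁻, Z=12>11); Na⁺ < F⁻ (both 10 e⁻, Z=11>9); F⁻ < O²⁻ (isoelectronic, higher Z=9 is smaller); O²⁻ < N³⁻ (isoelectronic, higher Z=8 is smaller); N³⁻ < P³⁻ (same group, period 2 vs 3).

Al³⁺ < Mg²⁺ < Na⁺ < F⁻ < O²⁻ < N³⁻ < P³⁻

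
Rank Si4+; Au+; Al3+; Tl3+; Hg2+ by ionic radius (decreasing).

Tabulating Z and e⁻: Si4+: 10 e⁻, Z=14, Al3+: 10 e⁻, Z=13, Tl3+: 78 e⁻, Z=81, Hg2+: 78 e⁻, Z=80, Au+: 78 e⁻, Z=79. Si4+ < Al3+ (both 10 e⁻, Z=14>13); Al3+ < Tl3+ (same group, 3 shells fewer); Tl3+ < Hg2+ (both 78 e⁻, Z=81>80); Hg2+ < Au+ (both 78 e⁻, Z=80>79).

Au+ > Hg2+ > Tl3+ > Al3+ > Si4+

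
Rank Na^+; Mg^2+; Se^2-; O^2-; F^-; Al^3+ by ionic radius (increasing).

Al^3+ < Mg^2+ < Na^+ < F^- < O^2- < Se^2-

Electron counts and nuclear charges: Al^3+: 10 e⁻, Z=13, Mg^2+: 10 e⁻, Z=12, Na^+: 10 e⁻, Z=11, F^-: 10 e⁻, Z=9, O^2-: 10 e⁻, Z=8, Se^2-: 36 e⁻, Z=34. Al^3+ < Mg^2+ (both 10 e⁻, Z=13>12); Mg^2+ < Na^+ (isoelectronic, higher Z=12 is smaller); Na^+ < F^- (isoelectronic, higher Z=11 is smaller); F^- < O^2- (both 10 e⁻, Z=9>8); O^2- < Se^2- (same group, 2 shells fewer).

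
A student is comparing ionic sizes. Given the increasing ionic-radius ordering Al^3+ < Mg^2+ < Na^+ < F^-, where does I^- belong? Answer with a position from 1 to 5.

Electron counts and nuclear charges: Al^3+: 10 e⁻, Z=13, Mg^2+: 10 e⁻, Z=12, Na^+: 10 e⁻, Z=11, F^-: 10 e⁻, Z=9, I^-: 54 e⁻, Z=53. Al^3+ < Mg^2+ (both 10 e⁻, Z=13>12); Mg^2+ < Na^+ (both 10 e⁻, Z=12>11); Na^+ < F^- (both 10 e⁻, Z=11>9); F^- < I^- (same group, period 2 vs 5).
The complete sequence is Al^3+ < Mg^2+ < Na^+ < F^- < I^-. I^- sits at position 5.

5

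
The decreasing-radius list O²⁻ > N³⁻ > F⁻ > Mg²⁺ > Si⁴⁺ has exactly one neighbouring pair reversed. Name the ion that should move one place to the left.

N³⁻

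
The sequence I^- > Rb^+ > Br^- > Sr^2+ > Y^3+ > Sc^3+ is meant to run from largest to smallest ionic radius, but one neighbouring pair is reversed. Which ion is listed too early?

Rb^+

Scanning neighbour by neighbour, only Rb^+/Br^- violates a trend: both have 36 electrons but Z(Rb)=37 > Z(Br)=35, so Rb^+ should be the smaller of the two. That makes Rb^+ the one sitting a position early relative to where it belongs.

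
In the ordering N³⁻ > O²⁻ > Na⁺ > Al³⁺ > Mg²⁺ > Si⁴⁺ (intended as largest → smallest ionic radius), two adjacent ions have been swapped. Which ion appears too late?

Compare adjacent ions: they are isoelectronic (10 e⁻) and Al has more protons than Mg (13 vs 12), making Al³⁺ smaller — yet in this decreasing list Al³⁺ sits before Mg²⁺. Nothing else is reversed, so Mg²⁺ should move one place to the left.

Mg²⁺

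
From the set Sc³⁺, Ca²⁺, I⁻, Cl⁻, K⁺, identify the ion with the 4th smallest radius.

Cl⁻

Tabulating Z and e⁻: Sc³⁺ (Z=21, 18 e⁻), Ca²⁺ (Z=20, 18 e⁻), K⁺ (Z=19, 18 e⁻), Cl⁻ (Z=17, 18 e⁻), I⁻ (Z=53, 54 e⁻). Sc³⁺ < Ca²⁺ (both 18 e⁻, Z=21>20); Ca²⁺ < K⁺ (both 18 e⁻, Z=20>19); K⁺ < Cl⁻ (isoelectronic, higher Z=19 is smaller); Cl⁻ < I⁻ (same group, period 3 vs 5).
Full ascending order: Sc³⁺ < Ca²⁺ < K⁺ < Cl⁻ < I⁻. Counting from the smallest, position 4 is Cl⁻.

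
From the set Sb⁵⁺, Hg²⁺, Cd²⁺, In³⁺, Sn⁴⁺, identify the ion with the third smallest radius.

First list Z and electron count for each: Sb⁵⁺: 46 e⁻, Z=51, Sn⁴⁺: 46 e⁻, Z=50, In³⁺: 46 e⁻, Z=49, Cd²⁺: 46 e⁻, Z=48, Hg²⁺: 78 e⁻, Z=80. Sb⁵⁺ < Sn⁴⁺ (isoelectronic, higher Z=51 is smaller); Sn⁴⁺ < In³⁺ (both 46 e⁻, Z=50>49); In³⁺ < Cd²⁺ (both 46 e⁻, Z=49>48); Cd²⁺ < Hg²⁺ (same group, period 5 vs 6).
That gives Sb⁵⁺ < Sn⁴⁺ < In³⁺ < Cd²⁺ < Hg²⁺. From the smallest end, number 3 is In³⁺.

In³⁺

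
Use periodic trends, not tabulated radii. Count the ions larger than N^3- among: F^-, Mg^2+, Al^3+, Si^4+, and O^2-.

All of these have 10 electrons (isoelectronic). With the same electron cloud, the ion with the most protons pulls it in tightest. Nuclear charges: Si^4+ (Z=14), Al^3+ (Z=13), Mg^2+ (Z=12), F^- (Z=9), O^2- (Z=8), N^3- (Z=7). Highest Z is smallest.
Placing each against N^3-: smaller — Si^4+, Al^3+, Mg^2+, F^-, O^2-; larger — none. That's 0.

0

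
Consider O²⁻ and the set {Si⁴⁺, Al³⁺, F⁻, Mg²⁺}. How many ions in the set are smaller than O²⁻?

4

These species are isoelectronic with 10 electrons. The only difference is the number of protons: Si⁴⁺ (Z=14), Al³⁺ (Z=13), Mg²⁺ (Z=12), F⁻ (Z=9), O²⁻ (Z=8). The strongest nuclear pull (Si⁴⁺) gives the smallest ion.
Relative to O²⁻, the ions that are smaller are Si⁴⁺, Al³⁺, Mg²⁺, F⁻. That's 4.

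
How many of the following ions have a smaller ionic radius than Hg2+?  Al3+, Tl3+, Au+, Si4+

3

Electron counts and nuclear charges: Si4+: 10 e⁻, Z=14, Al3+: 10 e⁻, Z=13, Tl3+: 78 e⁻, Z=81, Hg2+: 78 e⁻, Z=80, Au+: 78 e⁻, Z=79. Si4+ < Al3+ (isoelectronic, higher Z=14 is smaller); Al3+ < Tl3+ (same group, 3 shells fewer); Tl3+ < Hg2+ (isoelectronic, higher Z=81 is smaller); Hg2+ < Au+ (both 78 e⁻, Z=80>79).
Ordering all of them (including Hg2+) by radius gives Si4+ < Al3+ < Tl3+ < Hg2+ < Au+. Count: 3.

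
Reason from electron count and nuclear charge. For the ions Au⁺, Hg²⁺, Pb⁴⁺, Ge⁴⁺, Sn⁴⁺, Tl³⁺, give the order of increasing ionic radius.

Ge⁴⁺: 28 e⁻, Z=32, Sn⁴⁺: 46 e⁻, Z=50, Pb⁴⁺: 78 e⁻, Z=82, Tl³⁺: 78 e⁻, Z=81, Hg²⁺: 78 e⁻, Z=80, Au⁺: 78 e⁻, Z=79. Ge⁴⁺ < Sn⁴⁺ (same group, 1 shell fewer); Sn⁴⁺ < Pb⁴⁺ (same group, 1 shell fewer); Pb⁴⁺ < Tl³⁺ (isoelectronic, higher Z=82 is smaller); Tl³⁺ < Hg²⁺ (isoelectronic, higher Z=81 is smaller); Hg²⁺ < Au⁺ (both 78 e⁻, Z=80>79).

Ge⁴⁺ < Sn⁴⁺ < Pb⁴⁺ < Tl³⁺ < Hg²⁺ < Au⁺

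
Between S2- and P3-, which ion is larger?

P3-

Isoelectronic series (18 e⁻ each). Size is set by nuclear charge: more protons means a smaller ion. S2- (Z=16), P3- (Z=15).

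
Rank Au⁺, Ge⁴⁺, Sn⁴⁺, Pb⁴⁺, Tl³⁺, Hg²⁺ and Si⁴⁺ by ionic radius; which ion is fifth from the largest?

Electron counts and nuclear charges: Si⁴⁺: 10 e⁻, Z=14, Ge⁴⁺: 28 e⁻, Z=32, Sn⁴⁺: 46 e⁻, Z=50, Pb⁴⁺: 78 e⁻, Z=82, Tl³⁺: 78 e⁻, Z=81, Hg²⁺: 78 e⁻, Z=80, Au⁺: 78 e⁻, Z=79. Si⁴⁺ < Ge⁴⁺ (same group, 1 shell fewer); Ge⁴⁺ < Sn⁴⁺ (same group, period 4 vs 5); Sn⁴⁺ < Pb⁴⁺ (same group, 1 shell fewer); Pb⁴⁺ < Tl³⁺ (isoelectronic, higher Z=82 is smaller); Tl³⁺ < Hg²⁺ (both 78 e⁻, Z=81>80); Hg²⁺ < Au⁺ (both 78 e⁻, Z=80>79).
So the order is Si⁴⁺ < Ge⁴⁺ < Sn⁴⁺ < Pb⁴⁺ < Tl³⁺ < Hg²⁺ < Au⁺; the 5th-largest ion is Sn⁴⁺.

Sn⁴⁺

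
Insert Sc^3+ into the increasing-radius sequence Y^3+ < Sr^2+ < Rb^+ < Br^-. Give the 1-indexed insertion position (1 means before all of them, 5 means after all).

1

Tabulating Z and e⁻: Sc^3+ has 18 e⁻ (Z=21), Y^3+ has 36 e⁻ (Z=39), Sr^2+ has 36 e⁻ (Z=38), Rb^+ has 36 e⁻ (Z=37), Br^- has 36 e⁻ (Z=35). Sc^3+ < Y^3+ (same group, period 4 vs 5); Y^3+ < Sr^2+ (isoelectronic, higher Z=39 is smaller); Sr^2+ < Rb^+ (both 36 e⁻, Z=38>37); Rb^+ < Br^- (isoelectronic, higher Z=37 is smaller).
Putting Sc^3+ in gives Sc^3+ < Y^3+ < Sr^2+ < Rb^+ < Br^-; it lands at slot 1.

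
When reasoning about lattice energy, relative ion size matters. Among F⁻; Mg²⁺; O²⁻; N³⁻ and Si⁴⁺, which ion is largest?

N³⁻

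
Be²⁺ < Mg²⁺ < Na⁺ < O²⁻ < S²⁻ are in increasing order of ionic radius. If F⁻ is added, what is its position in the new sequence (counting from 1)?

Electron counts and nuclear charges: Be²⁺ has 2 e⁻ (Z=4), Mg²⁺ has 10 e⁻ (Z=12), Na⁺ has 10 e⁻ (Z=11), F⁻ has 10 e⁻ (Z=9), O²⁻ has 10 e⁻ (Z=8), S²⁻ has 18 e⁻ (Z=16). Be²⁺ < Mg²⁺ (same group, 1 shell fewer); Mg²⁺ < Na⁺ (isoelectronic, higher Z=12 is smaller); Na⁺ < F⁻ (isoelectronic, higher Z=11 is smaller); F⁻ < O²⁻ (isoelectronic, higher Z=9 is smaller); O²⁻ < S²⁻ (same group, 1 shell fewer).
With F⁻ included the full order is Be²⁺ < Mg²⁺ < Na⁺ < F⁻ < O²⁻ < S²⁻, so it takes position 4.

4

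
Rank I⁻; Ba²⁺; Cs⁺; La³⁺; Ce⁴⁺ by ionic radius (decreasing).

These species are isoelectronic with 54 electrons. The only difference is the number of protons: Ce⁴⁺ (Z=58), La³⁺ (Z=57), Ba²⁺ (Z=56), Cs⁺ (Z=55), I⁻ (Z=53). The strongest nuclear pull (Ce⁴⁺) gives the smallest ion.

I⁻ > Cs⁺ > Ba²⁺ > La³⁺ > Ce⁴⁺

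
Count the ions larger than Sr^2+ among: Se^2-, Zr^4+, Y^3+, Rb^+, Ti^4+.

First list Z and electron count for each: Ti^4+ (Z=22, 18 e⁻), Zr^4+ (Z=40, 36 e⁻), Y^3+ (Z=39, 36 e⁻), Sr^2+ (Z=38, 36 e⁻), Rb^+ (Z=37, 36 e⁻), Se^2- (Z=34, 36 e⁻). Ti^4+ < Zr^4+ (same group, period 4 vs 5); Zr^4+ < Y^3+ (isoelectronic, higher Z=40 is smaller); Y^3+ < Sr^2+ (isoelectronic, higher Z=39 is smaller); Sr^2+ < Rb^+ (isoelectronic, higher Z=38 is smaller); Rb^+ < Se^2- (both 36 e⁻, Z=37>34).
Relative to Sr^2+, the ions that are larger are Rb^+, Se^2-. That's 2.

2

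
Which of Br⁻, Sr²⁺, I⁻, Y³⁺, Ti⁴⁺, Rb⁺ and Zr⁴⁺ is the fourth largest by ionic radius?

Sr²⁺

First list Z and electron count for each: Ti⁴⁺ has 18 e⁻ (Z=22), Zr⁴⁺ has 36 e⁻ (Z=40), Y³⁺ has 36 e⁻ (Z=39), Sr²⁺ has 36 e⁻ (Z=38), Rb⁺ has 36 e⁻ (Z=37), Br⁻ has 36 e⁻ (Z=35), I⁻ has 54 e⁻ (Z=53). Ti⁴⁺ < Zr⁴⁺ (same group, period 4 vs 5); Zr⁴⁺ < Y³⁺ (isoelectronic, higher Z=40 is smaller); Y³⁺ < Sr²⁺ (isoelectronic, higher Z=39 is smaller); Sr²⁺ < Rb⁺ (isoelectronic, higher Z=38 is smaller); Rb⁺ < Br⁻ (both 36 e⁻, Z=37>35); Br⁻ < I⁻ (same group, period 4 vs 5).
Ordering: Ti⁴⁺ < Zr⁴⁺ < Y³⁺ < Sr²⁺ < Rb⁺ < Br⁻ < I⁻. The fourth largest is Sr²⁺.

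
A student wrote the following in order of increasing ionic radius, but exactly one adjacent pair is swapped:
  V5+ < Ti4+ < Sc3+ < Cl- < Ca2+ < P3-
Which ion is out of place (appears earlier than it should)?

Scanning neighbour by neighbour, only Cl-/Ca2+ violates a trend: Ca2+ and Cl- share 18 electrons; the higher nuclear charge on Ca (Z=20) contracts it more, so Ca2+ < Cl-. That makes Cl- the one sitting a position early relative to where it belongs.

Cl-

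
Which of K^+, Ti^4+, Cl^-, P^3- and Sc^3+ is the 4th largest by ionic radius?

Sc^3+

All of these have 18 electrons (isoelectronic). With the same electron cloud, the ion with the most protons pulls it in tightest. Nuclear charges: Ti^4+ (Z=22), Sc^3+ (Z=21), K^+ (Z=19), Cl^- (Z=17), P^3- (Z=15). Highest Z is smallest.
Ordering: Ti^4+ < Sc^3+ < K^+ < Cl^- < P^3-. The 4th largest is Sc^3+.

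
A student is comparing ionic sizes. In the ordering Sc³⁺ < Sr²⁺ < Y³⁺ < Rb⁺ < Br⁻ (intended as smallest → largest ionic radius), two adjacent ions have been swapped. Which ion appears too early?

Sr²⁺

Compare adjacent ions: both have 36 electrons but Z(Y)=39 > Z(Sr)=38, so Y³⁺ should be the smaller of the two — yet in this increasing list Sr²⁺ sits before Y³⁺. Nothing else is reversed, so Sr²⁺ should move one place to the right.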